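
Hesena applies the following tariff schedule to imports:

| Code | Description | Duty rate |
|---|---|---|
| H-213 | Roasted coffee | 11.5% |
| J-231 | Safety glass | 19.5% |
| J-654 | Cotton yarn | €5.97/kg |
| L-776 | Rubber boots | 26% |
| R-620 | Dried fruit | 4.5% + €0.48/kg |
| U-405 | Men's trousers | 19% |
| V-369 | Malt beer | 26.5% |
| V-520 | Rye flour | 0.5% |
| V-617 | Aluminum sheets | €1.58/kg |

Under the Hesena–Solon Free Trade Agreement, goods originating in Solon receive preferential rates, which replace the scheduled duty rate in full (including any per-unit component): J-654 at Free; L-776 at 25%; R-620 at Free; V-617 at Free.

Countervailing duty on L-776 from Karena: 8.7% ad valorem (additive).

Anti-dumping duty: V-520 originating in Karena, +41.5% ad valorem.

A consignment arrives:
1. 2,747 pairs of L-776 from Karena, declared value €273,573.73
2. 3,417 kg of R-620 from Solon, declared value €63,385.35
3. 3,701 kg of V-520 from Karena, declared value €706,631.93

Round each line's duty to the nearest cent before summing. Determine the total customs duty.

€391,715.49

Line 1 (L-776, Karena, 2,747 pairs, €273,573.73):
Base rate for L-776 is 26%.
L-776 has an FTA preferential rate, but origin Karena is not Solon; base rate stands.
Additional duty on L-776 from Karena: +8.7%. Applied ad valorem rate: 26% + 8.7% = 34.7%.
Duty = €273,573.73 × 34.7% = €94,930.08.
Line 2 (R-620, Solon, 3,417 kg, €63,385.35):
Base rate for R-620 is 4.5% + €0.48/kg.
Origin Solon qualifies under the Hesena–Solon agreement and R-620 is covered: preferential rate Free applies instead.
Duty = €63,385.35 × 0% = €0.00.
Line 3 (V-520, Karena, 3,701 kg, €706,631.93):
Base rate for V-520 is 0.5%.
Additional duty on V-520 from Karena: +41.5%. Applied ad valorem rate: 0.5% + 41.5% = 42%.
Duty = €706,631.93 × 42% = €296,785.41.
Total = €94,930.08 + €0.00 + €296,785.41 = €391,715.49.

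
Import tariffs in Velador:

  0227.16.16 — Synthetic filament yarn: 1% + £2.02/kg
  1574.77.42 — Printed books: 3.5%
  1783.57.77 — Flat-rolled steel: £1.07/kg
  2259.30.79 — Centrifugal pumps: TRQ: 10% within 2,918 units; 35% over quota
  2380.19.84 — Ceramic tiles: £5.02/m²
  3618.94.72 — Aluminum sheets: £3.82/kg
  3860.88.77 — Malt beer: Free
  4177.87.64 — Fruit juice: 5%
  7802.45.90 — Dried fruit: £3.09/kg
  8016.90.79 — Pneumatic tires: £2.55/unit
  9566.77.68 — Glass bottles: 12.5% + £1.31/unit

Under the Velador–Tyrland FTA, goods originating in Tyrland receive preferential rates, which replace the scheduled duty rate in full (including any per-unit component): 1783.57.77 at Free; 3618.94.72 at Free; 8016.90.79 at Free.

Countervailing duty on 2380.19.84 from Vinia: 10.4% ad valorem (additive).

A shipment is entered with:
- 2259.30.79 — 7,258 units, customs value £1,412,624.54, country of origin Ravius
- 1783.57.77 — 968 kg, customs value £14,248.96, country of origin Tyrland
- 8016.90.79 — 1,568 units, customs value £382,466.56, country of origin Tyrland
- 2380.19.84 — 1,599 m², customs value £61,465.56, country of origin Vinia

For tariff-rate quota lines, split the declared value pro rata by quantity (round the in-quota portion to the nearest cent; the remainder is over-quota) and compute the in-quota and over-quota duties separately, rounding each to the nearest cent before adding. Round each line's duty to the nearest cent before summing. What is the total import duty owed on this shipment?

£366,855.40

Line 1 (2259.30.79, Ravius, 7,258 units, £1,412,624.54):
Code 2259.30.79 is under a tariff-rate quota (threshold 2,918 units). In-quota: 2,918 units at 10%; over-quota: 4,340 units at 35%.
Pro-rata value split: in-quota = £1,412,624.54 × 2,918/7,258 = £567,930.34; over-quota = £1,412,624.54 − £567,930.34 = £844,694.20.
In-quota duty = £567,930.34 × 10% = £56,793.03. Over-quota duty = £844,694.20 × 35% = £295,642.97.
Line duty = £56,793.03 + £295,642.97 = £352,436.00.
Line 2 (1783.57.77, Tyrland, 968 kg, £14,248.96):
Base rate for 1783.57.77 is £1.07/kg.
Origin Tyrland qualifies under the Velador–Tyrland agreement and 1783.57.77 is covered: preferential rate Free applies instead.
Duty = £14,248.96 × 0% = £0.00.
Line 3 (8016.90.79, Tyrland, 1,568 units, £382,466.56):
Base rate for 8016.90.79 is £2.55/unit.
Origin Tyrland qualifies under the Velador–Tyrland agreement and 8016.90.79 is covered: preferential rate Free applies instead.
Duty = £382,466.56 × 0% = £0.00.
Line 4 (2380.19.84, Vinia, 1,599 m², £61,465.56):
Base rate for 2380.19.84 is £5.02/m².
Additional duty on 2380.19.84 from Vinia: +10.4% ad valorem. Applied ad valorem rate = 10.4%.
Duty = £61,465.56 × 10.4% + 1,599 × £5.02 = £14,419.40.
Total = £352,436.00 + £0.00 + £0.00 + £14,419.40 = £366,855.40.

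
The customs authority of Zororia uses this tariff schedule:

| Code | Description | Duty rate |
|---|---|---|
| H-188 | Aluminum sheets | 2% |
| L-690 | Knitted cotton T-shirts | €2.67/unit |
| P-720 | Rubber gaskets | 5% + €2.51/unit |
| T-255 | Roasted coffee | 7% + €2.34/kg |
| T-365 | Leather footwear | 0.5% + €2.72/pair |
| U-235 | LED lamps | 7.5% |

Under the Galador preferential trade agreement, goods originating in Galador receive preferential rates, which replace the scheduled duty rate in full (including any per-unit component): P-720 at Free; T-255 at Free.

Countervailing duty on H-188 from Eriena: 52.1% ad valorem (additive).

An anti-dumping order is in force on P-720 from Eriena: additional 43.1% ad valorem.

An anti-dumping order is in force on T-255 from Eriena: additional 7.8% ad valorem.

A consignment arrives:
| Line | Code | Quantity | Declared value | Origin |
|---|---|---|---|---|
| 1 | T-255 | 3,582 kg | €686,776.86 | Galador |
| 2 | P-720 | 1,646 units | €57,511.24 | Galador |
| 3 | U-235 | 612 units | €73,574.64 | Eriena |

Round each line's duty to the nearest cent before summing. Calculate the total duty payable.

Line 1 (T-255, Galador, 3,582 kg, €686,776.86):
Base rate for T-255 is 7% + €2.34/kg.
Origin Galador qualifies under the Zororia–Galador agreement and T-255 is covered: preferential rate Free applies instead.
The additional-duty order on T-255 targets Eriena, not Galador; it does not apply.
Duty = €686,776.86 × 0% = €0.00.
Line 2 (P-720, Galador, 1,646 units, €57,511.24):
Base rate for P-720 is 5% + €2.51/unit.
Origin Galador qualifies under the Zororia–Galador agreement and P-720 is covered: preferential rate Free applies instead.
The additional-duty order on P-720 targets Eriena, not Galador; it does not apply.
Duty = €57,511.24 × 0% = €0.00.
Line 3 (U-235, Eriena, 612 units, €73,574.64):
Base rate for U-235 is 7.5%.
Duty = €73,574.64 × 7.5% = €5,518.10.
Total = €0.00 + €0.00 + €5,518.10 = €5,518.10.

€5,518.10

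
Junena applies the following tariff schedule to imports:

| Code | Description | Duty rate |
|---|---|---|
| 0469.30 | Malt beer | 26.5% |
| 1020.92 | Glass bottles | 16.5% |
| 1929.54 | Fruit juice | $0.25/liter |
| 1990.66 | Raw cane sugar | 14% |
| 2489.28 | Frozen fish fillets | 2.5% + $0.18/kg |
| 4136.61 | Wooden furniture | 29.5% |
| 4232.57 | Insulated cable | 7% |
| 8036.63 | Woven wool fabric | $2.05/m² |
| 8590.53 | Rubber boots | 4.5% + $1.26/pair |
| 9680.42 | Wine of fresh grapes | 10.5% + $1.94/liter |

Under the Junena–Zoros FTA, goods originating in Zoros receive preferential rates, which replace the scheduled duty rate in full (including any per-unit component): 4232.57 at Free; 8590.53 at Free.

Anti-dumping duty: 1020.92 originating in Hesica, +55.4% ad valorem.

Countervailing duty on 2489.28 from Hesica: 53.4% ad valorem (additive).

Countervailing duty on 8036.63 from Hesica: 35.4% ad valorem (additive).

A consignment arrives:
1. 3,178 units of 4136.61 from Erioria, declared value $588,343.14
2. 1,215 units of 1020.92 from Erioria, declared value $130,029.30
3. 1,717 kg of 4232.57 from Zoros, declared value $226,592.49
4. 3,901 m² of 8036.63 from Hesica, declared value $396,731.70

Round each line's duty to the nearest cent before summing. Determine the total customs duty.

Line 1 (4136.61, Erioria, 3,178 units, $588,343.14):
Base rate for 4136.61 is 29.5%.
Duty = $588,343.14 × 29.5% = $173,561.23.
Line 2 (1020.92, Erioria, 1,215 units, $130,029.30):
Base rate for 1020.92 is 16.5%.
The additional-duty order on 1020.92 targets Hesica, not Erioria; it does not apply.
Duty = $130,029.30 × 16.5% = $21,454.83.
Line 3 (4232.57, Zoros, 1,717 kg, $226,592.49):
Base rate for 4232.57 is 7%.
Origin Zoros qualifies under the Junena–Zoros agreement and 4232.57 is covered: preferential rate Free applies instead.
Duty = $226,592.49 × 0% = $0.00.
Line 4 (8036.63, Hesica, 3,901 m², $396,731.70):
Base rate for 8036.63 is $2.05/m².
Additional duty on 8036.63 from Hesica: +35.4% ad valorem. Applied ad valorem rate = 35.4%.
Duty = $396,731.70 × 35.4% + 3,901 × $2.05 = $148,440.07.
Total = $173,561.23 + $21,454.83 + $0.00 + $148,440.07 = $343,456.13.

$343,456.13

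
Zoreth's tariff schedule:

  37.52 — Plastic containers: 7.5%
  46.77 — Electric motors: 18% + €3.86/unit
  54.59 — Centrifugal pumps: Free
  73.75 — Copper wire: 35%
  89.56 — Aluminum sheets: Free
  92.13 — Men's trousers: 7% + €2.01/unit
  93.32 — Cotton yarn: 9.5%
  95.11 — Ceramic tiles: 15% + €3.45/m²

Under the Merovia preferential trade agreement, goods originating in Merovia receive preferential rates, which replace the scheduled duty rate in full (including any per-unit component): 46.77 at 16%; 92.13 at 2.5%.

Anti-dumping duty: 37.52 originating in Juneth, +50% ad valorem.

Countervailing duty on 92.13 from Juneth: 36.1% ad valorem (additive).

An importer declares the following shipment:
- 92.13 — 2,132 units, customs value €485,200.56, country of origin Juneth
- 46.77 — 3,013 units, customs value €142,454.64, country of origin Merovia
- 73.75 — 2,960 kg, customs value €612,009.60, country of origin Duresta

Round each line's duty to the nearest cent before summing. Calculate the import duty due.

€450,402.86

Line 1 (92.13, Juneth, 2,132 units, €485,200.56):
Base rate for 92.13 is 7% + €2.01/unit.
92.13 has an FTA preferential rate, but origin Juneth is not Merovia; base rate stands.
Additional duty on 92.13 from Juneth: +36.1%. Applied ad valorem rate: 7% + 36.1% = 43.1%.
Duty = €485,200.56 × 43.1% + 2,132 × €2.01 = €213,406.76.
Line 2 (46.77, Merovia, 3,013 units, €142,454.64):
Base rate for 46.77 is 18% + €3.86/unit.
Origin Merovia qualifies under the Zoreth–Merovia agreement and 46.77 is covered: preferential rate 16% applies instead.
Duty = €142,454.64 × 16% = €22,792.74.
Line 3 (73.75, Duresta, 2,960 kg, €612,009.60):
Base rate for 73.75 is 35%.
Duty = €612,009.60 × 35% = €214,203.36.
Total = €213,406.76 + €22,792.74 + €214,203.36 = €450,402.86.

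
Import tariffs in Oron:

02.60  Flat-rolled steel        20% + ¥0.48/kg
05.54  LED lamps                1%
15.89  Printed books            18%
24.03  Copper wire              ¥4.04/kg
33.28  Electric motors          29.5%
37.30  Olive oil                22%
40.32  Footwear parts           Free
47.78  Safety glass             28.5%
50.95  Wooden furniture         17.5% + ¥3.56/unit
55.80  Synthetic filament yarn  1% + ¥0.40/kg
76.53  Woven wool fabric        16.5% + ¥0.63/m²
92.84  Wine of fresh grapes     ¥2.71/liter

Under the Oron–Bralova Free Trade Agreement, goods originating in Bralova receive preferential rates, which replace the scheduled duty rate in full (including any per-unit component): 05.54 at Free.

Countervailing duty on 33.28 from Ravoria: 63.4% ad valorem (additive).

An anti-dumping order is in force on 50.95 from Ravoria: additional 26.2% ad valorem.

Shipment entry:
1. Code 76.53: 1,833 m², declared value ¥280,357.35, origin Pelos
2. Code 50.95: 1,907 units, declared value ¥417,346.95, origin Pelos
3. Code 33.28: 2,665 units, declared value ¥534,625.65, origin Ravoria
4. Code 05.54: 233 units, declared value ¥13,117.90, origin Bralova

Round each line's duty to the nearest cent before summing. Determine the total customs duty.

¥623,905.62

Line 1 (76.53, Pelos, 1,833 m², ¥280,357.35):
Base rate for 76.53 is 16.5% + ¥0.63/m².
Duty = ¥280,357.35 × 16.5% + 1,833 × ¥0.63 = ¥47,413.75.
Line 2 (50.95, Pelos, 1,907 units, ¥417,346.95):
Base rate for 50.95 is 17.5% + ¥3.56/unit.
The additional-duty order on 50.95 targets Ravoria, not Pelos; it does not apply.
Duty = ¥417,346.95 × 17.5% + 1,907 × ¥3.56 = ¥79,824.64.
Line 3 (33.28, Ravoria, 2,665 units, ¥534,625.65):
Base rate for 33.28 is 29.5%.
Additional duty on 33.28 from Ravoria: +63.4%. Applied ad valorem rate: 29.5% + 63.4% = 92.9%.
Duty = ¥534,625.65 × 92.9% = ¥496,667.23.
Line 4 (05.54, Bralova, 233 units, ¥13,117.90):
Base rate for 05.54 is 1%.
Origin Bralova qualifies under the Oron–Bralova agreement and 05.54 is covered: preferential rate Free applies instead.
Duty = ¥13,117.90 × 0% = ¥0.00.
Total = ¥47,413.75 + ¥79,824.64 + ¥496,667.23 + ¥0.00 = ¥623,905.62.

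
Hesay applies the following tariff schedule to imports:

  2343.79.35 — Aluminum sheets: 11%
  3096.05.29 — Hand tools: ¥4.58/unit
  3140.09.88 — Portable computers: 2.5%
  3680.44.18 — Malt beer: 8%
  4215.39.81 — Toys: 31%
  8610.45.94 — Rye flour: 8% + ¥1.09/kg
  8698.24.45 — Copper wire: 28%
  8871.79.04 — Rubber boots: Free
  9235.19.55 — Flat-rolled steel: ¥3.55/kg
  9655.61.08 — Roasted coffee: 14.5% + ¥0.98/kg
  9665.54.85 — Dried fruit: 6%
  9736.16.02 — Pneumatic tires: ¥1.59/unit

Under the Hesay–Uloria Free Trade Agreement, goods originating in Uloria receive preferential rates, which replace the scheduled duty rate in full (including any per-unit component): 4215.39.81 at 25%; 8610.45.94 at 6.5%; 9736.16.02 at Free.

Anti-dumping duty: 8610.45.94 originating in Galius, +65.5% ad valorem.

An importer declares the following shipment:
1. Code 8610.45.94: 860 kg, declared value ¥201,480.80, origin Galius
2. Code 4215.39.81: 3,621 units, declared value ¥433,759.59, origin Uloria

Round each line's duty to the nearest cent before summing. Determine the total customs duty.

Line 1 (8610.45.94, Galius, 860 kg, ¥201,480.80):
Base rate for 8610.45.94 is 8% + ¥1.09/kg.
8610.45.94 has an FTA preferential rate, but origin Galius is not Uloria; base rate stands.
Additional duty on 8610.45.94 from Galius: +65.5%. Applied ad valorem rate: 8% + 65.5% = 73.5%.
Duty = ¥201,480.80 × 73.5% + 860 × ¥1.09 = ¥149,025.79.
Line 2 (4215.39.81, Uloria, 3,621 units, ¥433,759.59):
Base rate for 4215.39.81 is 31%.
Origin Uloria qualifies under the Hesay–Uloria agreement and 4215.39.81 is covered: preferential rate 25% applies instead.
Duty = ¥433,759.59 × 25% = ¥108,439.90.
Total = ¥149,025.79 + ¥108,439.90 = ¥257,465.69.

¥257,465.69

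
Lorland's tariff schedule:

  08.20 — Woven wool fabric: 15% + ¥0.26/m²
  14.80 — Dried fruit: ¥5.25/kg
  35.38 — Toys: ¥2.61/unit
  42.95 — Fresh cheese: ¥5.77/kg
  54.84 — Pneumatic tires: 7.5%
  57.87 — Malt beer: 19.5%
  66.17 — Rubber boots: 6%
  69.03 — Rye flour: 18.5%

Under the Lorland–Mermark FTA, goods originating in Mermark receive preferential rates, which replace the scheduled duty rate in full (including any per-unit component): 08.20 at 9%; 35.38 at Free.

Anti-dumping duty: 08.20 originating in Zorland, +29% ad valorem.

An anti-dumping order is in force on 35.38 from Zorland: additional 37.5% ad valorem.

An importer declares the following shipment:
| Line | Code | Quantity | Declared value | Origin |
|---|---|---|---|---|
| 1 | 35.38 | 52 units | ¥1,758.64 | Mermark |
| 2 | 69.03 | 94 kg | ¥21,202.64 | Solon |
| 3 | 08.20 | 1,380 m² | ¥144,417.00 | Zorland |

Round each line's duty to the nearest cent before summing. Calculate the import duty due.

¥67,824.77

Line 1 (35.38, Mermark, 52 units, ¥1,758.64):
Base rate for 35.38 is ¥2.61/unit.
Origin Mermark qualifies under the Lorland–Mermark agreement and 35.38 is covered: preferential rate Free applies instead.
The additional-duty order on 35.38 targets Zorland, not Mermark; it does not apply.
Duty = ¥1,758.64 × 0% = ¥0.00.
Line 2 (69.03, Solon, 94 kg, ¥21,202.64):
Base rate for 69.03 is 18.5%.
Duty = ¥21,202.64 × 18.5% = ¥3,922.49.
Line 3 (08.20, Zorland, 1,380 m², ¥144,417.00):
Base rate for 08.20 is 15% + ¥0.26/m².
08.20 has an FTA preferential rate, but origin Zorland is not Mermark; base rate stands.
Additional duty on 08.20 from Zorland: +29%. Applied ad valorem rate: 15% + 29% = 44%.
Duty = ¥144,417.00 × 44% + 1,380 × ¥0.26 = ¥63,902.28.
Total = ¥0.00 + ¥3,922.49 + ¥63,902.28 = ¥67,824.77.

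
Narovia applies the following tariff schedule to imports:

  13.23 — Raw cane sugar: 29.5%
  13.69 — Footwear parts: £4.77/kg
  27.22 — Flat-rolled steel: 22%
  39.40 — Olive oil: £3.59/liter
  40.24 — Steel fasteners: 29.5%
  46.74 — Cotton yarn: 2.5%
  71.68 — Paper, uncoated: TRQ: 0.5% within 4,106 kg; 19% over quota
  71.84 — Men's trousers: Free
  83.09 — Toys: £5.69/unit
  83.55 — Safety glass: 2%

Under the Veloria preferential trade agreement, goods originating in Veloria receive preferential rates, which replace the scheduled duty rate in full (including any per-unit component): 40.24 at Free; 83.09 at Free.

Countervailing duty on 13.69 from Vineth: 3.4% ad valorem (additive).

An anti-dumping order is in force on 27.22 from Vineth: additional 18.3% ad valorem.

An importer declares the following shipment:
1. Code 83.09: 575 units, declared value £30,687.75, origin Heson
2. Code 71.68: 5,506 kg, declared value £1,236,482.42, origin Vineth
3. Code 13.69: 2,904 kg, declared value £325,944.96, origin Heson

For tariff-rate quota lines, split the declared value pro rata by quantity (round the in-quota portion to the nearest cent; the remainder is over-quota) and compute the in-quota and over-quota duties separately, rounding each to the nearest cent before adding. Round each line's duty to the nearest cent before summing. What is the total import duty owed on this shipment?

£81,469.87

Line 1 (83.09, Heson, 575 units, £30,687.75):
Base rate for 83.09 is £5.69/unit.
83.09 has an FTA preferential rate, but origin Heson is not Veloria; base rate stands.
Duty = 575 × £5.69 = £3,271.75.
Line 2 (71.68, Vineth, 5,506 kg, £1,236,482.42):
Code 71.68 is under a tariff-rate quota (threshold 4,106 kg). In-quota: 4,106 kg at 0.5%; over-quota: 1,400 kg at 19%.
Pro-rata value split: in-quota = £1,236,482.42 × 4,106/5,506 = £922,084.42; over-quota = £1,236,482.42 − £922,084.42 = £314,398.00.
In-quota duty = £922,084.42 × 0.5% = £4,610.42. Over-quota duty = £314,398.00 × 19% = £59,735.62.
Line duty = £4,610.42 + £59,735.62 = £64,346.04.
Line 3 (13.69, Heson, 2,904 kg, £325,944.96):
Base rate for 13.69 is £4.77/kg.
The additional-duty order on 13.69 targets Vineth, not Heson; it does not apply.
Duty = 2,904 × £4.77 = £13,852.08.
Total = £3,271.75 + £64,346.04 + £13,852.08 = £81,469.87.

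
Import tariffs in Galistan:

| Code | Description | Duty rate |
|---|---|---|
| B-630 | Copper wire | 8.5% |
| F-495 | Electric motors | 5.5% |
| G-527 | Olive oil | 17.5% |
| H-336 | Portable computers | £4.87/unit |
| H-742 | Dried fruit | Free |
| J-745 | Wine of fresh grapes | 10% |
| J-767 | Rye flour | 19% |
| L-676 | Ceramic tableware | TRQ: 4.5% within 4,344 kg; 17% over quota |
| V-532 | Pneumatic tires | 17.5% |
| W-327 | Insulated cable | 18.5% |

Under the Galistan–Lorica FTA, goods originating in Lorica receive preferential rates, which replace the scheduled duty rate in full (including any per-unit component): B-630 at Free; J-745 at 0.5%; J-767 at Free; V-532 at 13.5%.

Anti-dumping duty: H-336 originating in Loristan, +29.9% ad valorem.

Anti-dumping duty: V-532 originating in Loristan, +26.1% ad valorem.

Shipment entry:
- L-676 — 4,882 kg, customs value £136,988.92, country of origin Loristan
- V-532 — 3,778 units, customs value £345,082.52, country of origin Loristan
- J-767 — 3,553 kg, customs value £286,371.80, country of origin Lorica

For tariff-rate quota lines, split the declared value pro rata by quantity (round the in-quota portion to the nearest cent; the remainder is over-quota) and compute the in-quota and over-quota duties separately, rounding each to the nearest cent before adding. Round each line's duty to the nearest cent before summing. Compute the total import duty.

Line 1 (L-676, Loristan, 4,882 kg, £136,988.92):
Code L-676 is under a tariff-rate quota (threshold 4,344 kg). In-quota: 4,344 kg at 4.5%; over-quota: 538 kg at 17%.
Pro-rata value split: in-quota = £136,988.92 × 4,344/4,882 = £121,892.64; over-quota = £136,988.92 − £121,892.64 = £15,096.28.
In-quota duty = £121,892.64 × 4.5% = £5,485.17. Over-quota duty = £15,096.28 × 17% = £2,566.37.
Line duty = £5,485.17 + £2,566.37 = £8,051.54.
Line 2 (V-532, Loristan, 3,778 units, £345,082.52):
Base rate for V-532 is 17.5%.
V-532 has an FTA preferential rate, but origin Loristan is not Lorica; base rate stands.
Additional duty on V-532 from Loristan: +26.1%. Applied ad valorem rate: 17.5% + 26.1% = 43.6%.
Duty = £345,082.52 × 43.6% = £150,455.98.
Line 3 (J-767, Lorica, 3,553 kg, £286,371.80):
Base rate for J-767 is 19%.
Origin Lorica qualifies under the Galistan–Lorica agreement and J-767 is covered: preferential rate Free applies instead.
Duty = £286,371.80 × 0% = £0.00.
Total = £8,051.54 + £150,455.98 + £0.00 = £158,507.52.

£158,507.52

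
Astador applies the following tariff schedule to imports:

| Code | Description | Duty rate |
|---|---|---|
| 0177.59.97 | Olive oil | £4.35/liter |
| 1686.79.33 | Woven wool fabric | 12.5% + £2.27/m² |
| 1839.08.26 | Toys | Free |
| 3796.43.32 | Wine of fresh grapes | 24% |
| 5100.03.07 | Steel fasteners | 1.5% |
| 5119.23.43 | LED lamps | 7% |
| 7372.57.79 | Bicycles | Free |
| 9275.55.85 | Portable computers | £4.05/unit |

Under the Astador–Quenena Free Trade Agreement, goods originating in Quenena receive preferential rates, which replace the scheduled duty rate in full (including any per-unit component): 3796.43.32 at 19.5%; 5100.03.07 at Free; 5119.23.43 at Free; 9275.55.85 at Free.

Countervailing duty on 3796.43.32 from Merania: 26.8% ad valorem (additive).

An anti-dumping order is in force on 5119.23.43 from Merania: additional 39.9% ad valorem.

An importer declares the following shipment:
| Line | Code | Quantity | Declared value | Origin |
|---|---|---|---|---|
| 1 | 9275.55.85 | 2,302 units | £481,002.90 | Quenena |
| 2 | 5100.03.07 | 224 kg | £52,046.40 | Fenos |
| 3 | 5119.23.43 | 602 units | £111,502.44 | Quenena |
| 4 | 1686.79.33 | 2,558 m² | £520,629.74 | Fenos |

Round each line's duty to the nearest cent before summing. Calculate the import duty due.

Line 1 (9275.55.85, Quenena, 2,302 units, £481,002.90):
Base rate for 9275.55.85 is £4.05/unit.
Origin Quenena qualifies under the Astador–Quenena agreement and 9275.55.85 is covered: preferential rate Free applies instead.
Duty = £481,002.90 × 0% = £0.00.
Line 2 (5100.03.07, Fenos, 224 kg, £52,046.40):
Base rate for 5100.03.07 is 1.5%.
5100.03.07 has an FTA preferential rate, but origin Fenos is not Quenena; base rate stands.
Duty = £52,046.40 × 1.5% = £780.70.
Line 3 (5119.23.43, Quenena, 602 units, £111,502.44):
Base rate for 5119.23.43 is 7%.
Origin Quenena qualifies under the Astador–Quenena agreement and 5119.23.43 is covered: preferential rate Free applies instead.
The additional-duty order on 5119.23.43 targets Merania, not Quenena; it does not apply.
Duty = £111,502.44 × 0% = £0.00.
Line 4 (1686.79.33, Fenos, 2,558 m², £520,629.74):
Base rate for 1686.79.33 is 12.5% + £2.27/m².
Duty = £520,629.74 × 12.5% + 2,558 × £2.27 = £70,885.38.
Total = £0.00 + £780.70 + £0.00 + £70,885.38 = £71,666.08.

£71,666.08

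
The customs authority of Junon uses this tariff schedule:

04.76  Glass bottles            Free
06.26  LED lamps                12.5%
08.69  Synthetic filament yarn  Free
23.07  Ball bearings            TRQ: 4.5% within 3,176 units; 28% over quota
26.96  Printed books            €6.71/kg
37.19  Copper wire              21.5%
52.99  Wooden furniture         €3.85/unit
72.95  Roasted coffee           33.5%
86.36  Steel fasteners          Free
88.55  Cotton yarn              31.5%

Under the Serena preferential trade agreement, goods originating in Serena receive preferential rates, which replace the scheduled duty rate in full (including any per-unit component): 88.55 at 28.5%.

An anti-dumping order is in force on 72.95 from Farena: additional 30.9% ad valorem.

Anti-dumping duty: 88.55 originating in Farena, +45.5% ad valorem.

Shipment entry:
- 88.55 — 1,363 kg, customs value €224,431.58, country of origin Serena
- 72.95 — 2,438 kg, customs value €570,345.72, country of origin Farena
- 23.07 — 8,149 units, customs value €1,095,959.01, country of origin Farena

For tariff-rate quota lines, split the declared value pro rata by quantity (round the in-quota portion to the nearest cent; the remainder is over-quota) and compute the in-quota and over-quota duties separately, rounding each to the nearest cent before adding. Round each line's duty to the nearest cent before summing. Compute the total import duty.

€637,756.21

Line 1 (88.55, Serena, 1,363 kg, €224,431.58):
Base rate for 88.55 is 31.5%.
Origin Serena qualifies under the Junon–Serena agreement and 88.55 is covered: preferential rate 28.5% applies instead.
The additional-duty order on 88.55 targets Farena, not Serena; it does not apply.
Duty = €224,431.58 × 28.5% = €63,963.00.
Line 2 (72.95, Farena, 2,438 kg, €570,345.72):
Base rate for 72.95 is 33.5%.
Additional duty on 72.95 from Farena: +30.9%. Applied ad valorem rate: 33.5% + 30.9% = 64.4%.
Duty = €570,345.72 × 64.4% = €367,302.64.
Line 3 (23.07, Farena, 8,149 units, €1,095,959.01):
Code 23.07 is under a tariff-rate quota (threshold 3,176 units). In-quota: 3,176 units at 4.5%; over-quota: 4,973 units at 28%.
Pro-rata value split: in-quota = €1,095,959.01 × 3,176/8,149 = €427,140.24; over-quota = €1,095,959.01 − €427,140.24 = €668,818.77.
In-quota duty = €427,140.24 × 4.5% = €19,221.31. Over-quota duty = €668,818.77 × 28% = €187,269.26.
Line duty = €19,221.31 + €187,269.26 = €206,490.57.
Total = €63,963.00 + €367,302.64 + €206,490.57 = €637,756.21.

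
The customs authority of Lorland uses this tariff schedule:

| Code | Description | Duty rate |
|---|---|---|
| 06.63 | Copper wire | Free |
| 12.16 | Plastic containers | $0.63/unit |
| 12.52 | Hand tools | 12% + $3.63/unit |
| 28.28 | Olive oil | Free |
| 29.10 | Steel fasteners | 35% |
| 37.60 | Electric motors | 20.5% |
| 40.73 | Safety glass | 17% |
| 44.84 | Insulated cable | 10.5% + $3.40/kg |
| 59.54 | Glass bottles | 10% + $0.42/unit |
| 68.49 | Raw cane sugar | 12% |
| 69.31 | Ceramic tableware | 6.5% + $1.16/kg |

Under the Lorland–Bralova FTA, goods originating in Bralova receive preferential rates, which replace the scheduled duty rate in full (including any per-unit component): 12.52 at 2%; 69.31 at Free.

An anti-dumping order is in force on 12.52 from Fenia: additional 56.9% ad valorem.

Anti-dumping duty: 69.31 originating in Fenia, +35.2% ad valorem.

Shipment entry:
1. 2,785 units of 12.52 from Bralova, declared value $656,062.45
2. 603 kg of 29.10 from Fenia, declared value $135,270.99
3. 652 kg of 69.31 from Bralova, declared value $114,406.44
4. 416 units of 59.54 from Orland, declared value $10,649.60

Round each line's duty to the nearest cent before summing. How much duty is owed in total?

Line 1 (12.52, Bralova, 2,785 units, $656,062.45):
Base rate for 12.52 is 12% + $3.63/unit.
Origin Bralova qualifies under the Lorland–Bralova agreement and 12.52 is covered: preferential rate 2% applies instead.
The additional-duty order on 12.52 targets Fenia, not Bralova; it does not apply.
Duty = $656,062.45 × 2% = $13,121.25.
Line 2 (29.10, Fenia, 603 kg, $135,270.99):
Base rate for 29.10 is 35%.
Duty = $135,270.99 × 35% = $47,344.85.
Line 3 (69.31, Bralova, 652 kg, $114,406.44):
Base rate for 69.31 is 6.5% + $1.16/kg.
Origin Bralova qualifies under the Lorland–Bralova agreement and 69.31 is covered: preferential rate Free applies instead.
The additional-duty order on 69.31 targets Fenia, not Bralova; it does not apply.
Duty = $114,406.44 × 0% = $0.00.
Line 4 (59.54, Orland, 416 units, $10,649.60):
Base rate for 59.54 is 10% + $0.42/unit.
Duty = $10,649.60 × 10% + 416 × $0.42 = $1,239.68.
Total = $13,121.25 + $47,344.85 + $0.00 + $1,239.68 = $61,705.78.

$61,705.78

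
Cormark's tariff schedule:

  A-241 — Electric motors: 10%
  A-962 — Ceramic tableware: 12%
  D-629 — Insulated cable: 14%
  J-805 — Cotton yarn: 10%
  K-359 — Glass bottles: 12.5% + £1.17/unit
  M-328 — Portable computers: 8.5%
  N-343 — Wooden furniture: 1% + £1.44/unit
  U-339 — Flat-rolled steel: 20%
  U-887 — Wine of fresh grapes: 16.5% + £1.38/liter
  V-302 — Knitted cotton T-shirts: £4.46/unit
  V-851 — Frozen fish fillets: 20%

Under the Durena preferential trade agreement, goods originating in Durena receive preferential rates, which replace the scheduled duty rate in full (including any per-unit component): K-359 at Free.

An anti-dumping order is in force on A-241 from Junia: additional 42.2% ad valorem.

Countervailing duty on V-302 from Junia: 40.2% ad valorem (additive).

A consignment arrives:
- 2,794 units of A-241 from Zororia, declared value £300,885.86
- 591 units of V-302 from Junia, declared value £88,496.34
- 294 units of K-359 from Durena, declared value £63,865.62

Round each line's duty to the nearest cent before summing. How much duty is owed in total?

£68,299.98

Line 1 (A-241, Zororia, 2,794 units, £300,885.86):
Base rate for A-241 is 10%.
The additional-duty order on A-241 targets Junia, not Zororia; it does not apply.
Duty = £300,885.86 × 10% = £30,088.59.
Line 2 (V-302, Junia, 591 units, £88,496.34):
Base rate for V-302 is £4.46/unit.
Additional duty on V-302 from Junia: +40.2% ad valorem. Applied ad valorem rate = 40.2%.
Duty = £88,496.34 × 40.2% + 591 × £4.46 = £38,211.39.
Line 3 (K-359, Durena, 294 units, £63,865.62):
Base rate for K-359 is 12.5% + £1.17/unit.
Origin Durena qualifies under the Cormark–Durena agreement and K-359 is covered: preferential rate Free applies instead.
Duty = £63,865.62 × 0% = £0.00.
Total = £30,088.59 + £38,211.39 + £0.00 = £68,299.98.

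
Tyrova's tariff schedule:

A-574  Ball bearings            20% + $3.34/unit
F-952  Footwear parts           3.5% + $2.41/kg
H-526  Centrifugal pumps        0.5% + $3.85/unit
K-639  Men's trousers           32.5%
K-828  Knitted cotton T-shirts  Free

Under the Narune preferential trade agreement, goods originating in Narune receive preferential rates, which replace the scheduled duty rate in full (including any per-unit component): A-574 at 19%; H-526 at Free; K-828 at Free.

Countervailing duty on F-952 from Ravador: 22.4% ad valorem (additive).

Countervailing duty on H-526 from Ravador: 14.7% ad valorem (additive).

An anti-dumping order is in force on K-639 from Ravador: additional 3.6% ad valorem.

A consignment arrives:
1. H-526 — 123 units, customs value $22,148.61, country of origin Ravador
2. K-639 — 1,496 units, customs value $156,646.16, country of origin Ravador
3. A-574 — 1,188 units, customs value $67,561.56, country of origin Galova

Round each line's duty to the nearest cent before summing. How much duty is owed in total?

$77,869.63

Line 1 (H-526, Ravador, 123 units, $22,148.61):
Base rate for H-526 is 0.5% + $3.85/unit.
H-526 has an FTA preferential rate, but origin Ravador is not Narune; base rate stands.
Additional duty on H-526 from Ravador: +14.7%. Applied ad valorem rate: 0.5% + 14.7% = 15.2%.
Duty = $22,148.61 × 15.2% + 123 × $3.85 = $3,840.14.
Line 2 (K-639, Ravador, 1,496 units, $156,646.16):
Base rate for K-639 is 32.5%.
Additional duty on K-639 from Ravador: +3.6%. Applied ad valorem rate: 32.5% + 3.6% = 36.1%.
Duty = $156,646.16 × 36.1% = $56,549.26.
Line 3 (A-574, Galova, 1,188 units, $67,561.56):
Base rate for A-574 is 20% + $3.34/unit.
A-574 has an FTA preferential rate, but origin Galova is not Narune; base rate stands.
Duty = $67,561.56 × 20% + 1,188 × $3.34 = $17,480.23.
Total = $3,840.14 + $56,549.26 + $17,480.23 = $77,869.63.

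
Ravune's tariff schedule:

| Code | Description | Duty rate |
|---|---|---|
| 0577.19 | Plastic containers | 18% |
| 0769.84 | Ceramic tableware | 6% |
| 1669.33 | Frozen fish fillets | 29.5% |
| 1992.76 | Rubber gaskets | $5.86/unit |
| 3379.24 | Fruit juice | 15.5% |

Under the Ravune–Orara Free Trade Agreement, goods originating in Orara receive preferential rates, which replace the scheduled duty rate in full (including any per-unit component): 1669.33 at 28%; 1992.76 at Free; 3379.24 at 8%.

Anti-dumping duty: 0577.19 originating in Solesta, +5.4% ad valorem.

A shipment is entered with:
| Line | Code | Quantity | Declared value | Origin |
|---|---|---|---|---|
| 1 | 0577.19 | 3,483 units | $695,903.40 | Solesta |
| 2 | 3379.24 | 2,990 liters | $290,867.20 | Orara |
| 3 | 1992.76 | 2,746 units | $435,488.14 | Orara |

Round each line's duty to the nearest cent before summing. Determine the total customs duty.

Line 1 (0577.19, Solesta, 3,483 units, $695,903.40):
Base rate for 0577.19 is 18%.
Additional duty on 0577.19 from Solesta: +5.4%. Applied ad valorem rate: 18% + 5.4% = 23.4%.
Duty = $695,903.40 × 23.4% = $162,841.40.
Line 2 (3379.24, Orara, 2,990 liters, $290,867.20):
Base rate for 3379.24 is 15.5%.
Origin Orara qualifies under the Ravune–Orara agreement and 3379.24 is covered: preferential rate 8% applies instead.
Duty = $290,867.20 × 8% = $23,269.38.
Line 3 (1992.76, Orara, 2,746 units, $435,488.14):
Base rate for 1992.76 is $5.86/unit.
Origin Orara qualifies under the Ravune–Orara agreement and 1992.76 is covered: preferential rate Free applies instead.
Duty = $435,488.14 × 0% = $0.00.
Total = $162,841.40 + $23,269.38 + $0.00 = $186,110.78.

$186,110.78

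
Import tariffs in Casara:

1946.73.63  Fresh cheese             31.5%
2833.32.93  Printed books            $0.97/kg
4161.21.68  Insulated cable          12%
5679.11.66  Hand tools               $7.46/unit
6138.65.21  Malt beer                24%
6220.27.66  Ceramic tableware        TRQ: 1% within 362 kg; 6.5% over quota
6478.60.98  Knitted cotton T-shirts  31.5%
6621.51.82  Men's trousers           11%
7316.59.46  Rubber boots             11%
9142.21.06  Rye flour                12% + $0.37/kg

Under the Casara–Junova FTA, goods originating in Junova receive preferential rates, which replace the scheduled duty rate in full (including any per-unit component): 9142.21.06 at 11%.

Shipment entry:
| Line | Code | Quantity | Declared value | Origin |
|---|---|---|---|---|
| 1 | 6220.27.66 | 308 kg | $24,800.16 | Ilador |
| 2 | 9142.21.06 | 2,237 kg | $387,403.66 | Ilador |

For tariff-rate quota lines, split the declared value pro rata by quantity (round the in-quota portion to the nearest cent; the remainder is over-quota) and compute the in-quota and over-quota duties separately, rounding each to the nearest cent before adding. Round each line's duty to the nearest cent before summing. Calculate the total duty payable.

Line 1 (6220.27.66, Ilador, 308 kg, $24,800.16):
Code 6220.27.66 is under a tariff-rate quota (threshold 362 kg). Quantity 308 kg is within the quota, so the in-quota rate 1% applies to the full value.
Duty = $24,800.16 × 1% = $248.00.
Line 2 (9142.21.06, Ilador, 2,237 kg, $387,403.66):
Base rate for 9142.21.06 is 12% + $0.37/kg.
9142.21.06 has an FTA preferential rate, but origin Ilador is not Junova; base rate stands.
Duty = $387,403.66 × 12% + 2,237 × $0.37 = $47,316.13.
Total = $248.00 + $47,316.13 = $47,564.13.

$47,564.13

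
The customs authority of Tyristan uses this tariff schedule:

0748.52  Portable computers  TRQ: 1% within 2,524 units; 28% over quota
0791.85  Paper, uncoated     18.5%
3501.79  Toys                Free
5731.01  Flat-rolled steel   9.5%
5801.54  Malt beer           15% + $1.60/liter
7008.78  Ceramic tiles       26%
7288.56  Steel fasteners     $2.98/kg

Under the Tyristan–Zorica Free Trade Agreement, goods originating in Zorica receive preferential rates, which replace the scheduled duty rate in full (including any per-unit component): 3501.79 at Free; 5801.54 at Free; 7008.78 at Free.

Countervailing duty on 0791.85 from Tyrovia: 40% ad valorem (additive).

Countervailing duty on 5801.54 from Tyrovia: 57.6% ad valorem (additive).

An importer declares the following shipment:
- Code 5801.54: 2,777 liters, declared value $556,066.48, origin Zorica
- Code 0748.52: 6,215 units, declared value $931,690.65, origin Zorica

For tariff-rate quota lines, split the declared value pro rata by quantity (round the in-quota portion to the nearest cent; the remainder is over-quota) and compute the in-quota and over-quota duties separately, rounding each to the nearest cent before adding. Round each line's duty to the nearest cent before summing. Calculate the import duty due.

Line 1 (5801.54, Zorica, 2,777 liters, $556,066.48):
Base rate for 5801.54 is 15% + $1.60/liter.
Origin Zorica qualifies under the Tyristan–Zorica agreement and 5801.54 is covered: preferential rate Free applies instead.
The additional-duty order on 5801.54 targets Tyrovia, not Zorica; it does not apply.
Duty = $556,066.48 × 0% = $0.00.
Line 2 (0748.52, Zorica, 6,215 units, $931,690.65):
Code 0748.52 is under a tariff-rate quota (threshold 2,524 units). In-quota: 2,524 units at 1%; over-quota: 3,691 units at 28%.
Pro-rata value split: in-quota = $931,690.65 × 2,524/6,215 = $378,372.84; over-quota = $931,690.65 − $378,372.84 = $553,317.81.
In-quota duty = $378,372.84 × 1% = $3,783.73. Over-quota duty = $553,317.81 × 28% = $154,928.99.
Line duty = $3,783.73 + $154,928.99 = $158,712.72.
Total = $0.00 + $158,712.72 = $158,712.72.

$158,712.72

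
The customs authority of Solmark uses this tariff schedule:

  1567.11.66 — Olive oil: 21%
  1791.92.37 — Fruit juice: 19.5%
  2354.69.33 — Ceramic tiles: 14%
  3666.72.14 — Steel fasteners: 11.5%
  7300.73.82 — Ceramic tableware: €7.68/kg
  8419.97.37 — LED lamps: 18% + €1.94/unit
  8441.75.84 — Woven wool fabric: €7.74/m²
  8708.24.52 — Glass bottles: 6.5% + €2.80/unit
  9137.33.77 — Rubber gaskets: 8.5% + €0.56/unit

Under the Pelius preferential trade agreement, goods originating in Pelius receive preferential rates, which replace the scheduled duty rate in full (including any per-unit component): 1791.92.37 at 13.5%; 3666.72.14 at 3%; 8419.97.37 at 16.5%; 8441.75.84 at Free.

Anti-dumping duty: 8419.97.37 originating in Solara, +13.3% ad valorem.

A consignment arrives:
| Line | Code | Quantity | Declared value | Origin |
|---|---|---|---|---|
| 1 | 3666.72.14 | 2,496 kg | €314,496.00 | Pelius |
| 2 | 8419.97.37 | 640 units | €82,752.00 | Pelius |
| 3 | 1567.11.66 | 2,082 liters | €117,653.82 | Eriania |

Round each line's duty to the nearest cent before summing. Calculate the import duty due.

€47,796.26

Line 1 (3666.72.14, Pelius, 2,496 kg, €314,496.00):
Base rate for 3666.72.14 is 11.5%.
Origin Pelius qualifies under the Solmark–Pelius agreement and 3666.72.14 is covered: preferential rate 3% applies instead.
Duty = €314,496.00 × 3% = €9,434.88.
Line 2 (8419.97.37, Pelius, 640 units, €82,752.00):
Base rate for 8419.97.37 is 18% + €1.94/unit.
Origin Pelius qualifies under the Solmark–Pelius agreement and 8419.97.37 is covered: preferential rate 16.5% applies instead.
The additional-duty order on 8419.97.37 targets Solara, not Pelius; it does not apply.
Duty = €82,752.00 × 16.5% = €13,654.08.
Line 3 (1567.11.66, Eriania, 2,082 liters, €117,653.82):
Base rate for 1567.11.66 is 21%.
Duty = €117,653.82 × 21% = €24,707.30.
Total = €9,434.88 + €13,654.08 + €24,707.30 = €47,796.26.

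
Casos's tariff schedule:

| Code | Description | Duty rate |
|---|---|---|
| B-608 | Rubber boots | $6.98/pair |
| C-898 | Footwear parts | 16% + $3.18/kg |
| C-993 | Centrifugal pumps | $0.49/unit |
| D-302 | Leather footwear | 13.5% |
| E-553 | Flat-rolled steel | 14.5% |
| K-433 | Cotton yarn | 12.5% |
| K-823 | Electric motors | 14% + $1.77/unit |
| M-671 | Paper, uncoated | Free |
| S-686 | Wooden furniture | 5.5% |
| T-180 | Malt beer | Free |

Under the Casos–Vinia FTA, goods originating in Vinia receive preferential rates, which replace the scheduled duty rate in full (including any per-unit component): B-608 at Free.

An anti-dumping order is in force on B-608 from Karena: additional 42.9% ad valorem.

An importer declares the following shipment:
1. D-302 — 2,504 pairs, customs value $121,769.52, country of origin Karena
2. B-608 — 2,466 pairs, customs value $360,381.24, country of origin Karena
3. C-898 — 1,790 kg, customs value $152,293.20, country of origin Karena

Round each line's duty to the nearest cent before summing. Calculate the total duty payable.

$218,314.23

Line 1 (D-302, Karena, 2,504 pairs, $121,769.52):
Base rate for D-302 is 13.5%.
Duty = $121,769.52 × 13.5% = $16,438.89.
Line 2 (B-608, Karena, 2,466 pairs, $360,381.24):
Base rate for B-608 is $6.98/pair.
B-608 has an FTA preferential rate, but origin Karena is not Vinia; base rate stands.
Additional duty on B-608 from Karena: +42.9% ad valorem. Applied ad valorem rate = 42.9%.
Duty = $360,381.24 × 42.9% + 2,466 × $6.98 = $171,816.23.
Line 3 (C-898, Karena, 1,790 kg, $152,293.20):
Base rate for C-898 is 16% + $3.18/kg.
Duty = $152,293.20 × 16% + 1,790 × $3.18 = $30,059.11.
Total = $16,438.89 + $171,816.23 + $30,059.11 = $218,314.23.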